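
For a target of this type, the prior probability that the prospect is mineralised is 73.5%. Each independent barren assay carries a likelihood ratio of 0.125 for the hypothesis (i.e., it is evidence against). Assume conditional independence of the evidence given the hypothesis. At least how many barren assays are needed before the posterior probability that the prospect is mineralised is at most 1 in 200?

Prior odds: 0.735 ÷ 0.265 = 147/53.
Likelihood ratio per barren assay = 0.125.
Target odds: 0.005 ÷ 0.995 = 1/199.
Require 0.125ⁿ ≤ 1/199 ÷ (147/53) = 53/29253.
0.125³ = 0.001953125 is still above 53/29253 but 0.125⁴ = 1/4096 is at or below it, so n = 4.

4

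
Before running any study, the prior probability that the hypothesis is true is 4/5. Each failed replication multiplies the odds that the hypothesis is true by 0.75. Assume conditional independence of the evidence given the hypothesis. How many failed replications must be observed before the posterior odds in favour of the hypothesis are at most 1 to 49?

19

Prior odds: 0.8 ÷ 0.2 = 4.
Likelihood ratio per failed replication = 0.75.
Target odds = 1/49.
Need 4 × 0.75ⁿ ≤ 1/49, i.e. 0.75ⁿ ≤ 1/196.
0.75¹⁸ ≈0.00563771 is still above 1/196 but 0.75¹⁹ ≈0.00422828 is at or below it, so n = 19.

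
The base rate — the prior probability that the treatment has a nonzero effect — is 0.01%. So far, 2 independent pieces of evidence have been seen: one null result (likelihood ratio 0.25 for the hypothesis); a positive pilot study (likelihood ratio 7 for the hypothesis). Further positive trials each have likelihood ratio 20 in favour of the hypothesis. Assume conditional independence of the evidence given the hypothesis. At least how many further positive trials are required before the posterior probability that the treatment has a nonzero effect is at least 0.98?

5

Prior odds = 0.0001/0.9999 = 1/9999.
Combined Bayes factor of the evidence already in hand = 0.25 × 7 = 1.75.
Odds after that evidence = (1/9999) × 1.75 = 7/39996.
Target odds = 0.98/0.02 = 49.
Need 20ⁿ ≥ 49 ÷ (7/39996) = 279972.
20⁴ = 160000 falls short of 279972 but 20⁵ = 3200000 reaches it, so n = 5.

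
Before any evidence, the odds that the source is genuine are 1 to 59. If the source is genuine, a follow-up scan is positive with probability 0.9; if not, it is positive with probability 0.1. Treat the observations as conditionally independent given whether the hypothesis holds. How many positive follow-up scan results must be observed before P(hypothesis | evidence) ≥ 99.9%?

5

Prior odds = 1/59.
Likelihood ratio of a positive = 0.9/0.1 = 9.
Target posterior odds = 0.999/0.001 = 999.
Need (1/59) × 9ⁿ ≥ 999, i.e. 9ⁿ ≥ 58941.
9⁴ = 6561 falls short of 58941 but 9⁵ = 59049 reaches it, so n = 5.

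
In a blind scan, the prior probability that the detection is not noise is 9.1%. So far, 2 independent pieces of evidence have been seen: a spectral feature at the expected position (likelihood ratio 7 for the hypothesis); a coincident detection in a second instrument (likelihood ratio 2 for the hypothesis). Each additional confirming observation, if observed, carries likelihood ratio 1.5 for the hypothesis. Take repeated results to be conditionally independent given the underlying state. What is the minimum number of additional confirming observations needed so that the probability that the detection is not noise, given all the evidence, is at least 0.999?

17

Prior odds = 0.091/0.909 = 91/909.
Combined Bayes factor of the evidence already in hand = 7 × 2 = 14.
Odds after that evidence = (91/909) × 14 = 1274/909.
Target odds = 0.999/0.001 = 999.
Need 1.5ⁿ ≥ 999 ÷ (1274/909) = 908091/1274.
1.5¹⁶ = 43046721/65536 falls short of 908091/1274 but 1.5¹⁷ = 129140163/131072 reaches it, so n = 17.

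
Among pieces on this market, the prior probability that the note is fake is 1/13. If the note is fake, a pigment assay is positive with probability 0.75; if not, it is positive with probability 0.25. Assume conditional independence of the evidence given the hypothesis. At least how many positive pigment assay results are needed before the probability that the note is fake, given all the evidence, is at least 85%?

Prior odds: (1/13) ÷ (12/13) = 1/12.
Likelihood ratio of a positive = 0.75/0.25 = 3.
Target posterior odds = 0.85/0.15 = 17/3.
Require 3ⁿ ≥ 17/3 ÷ (1/12) = 68.
3³ = 27 falls short of 68 but 3⁴ = 81 reaches it, so n = 4.

4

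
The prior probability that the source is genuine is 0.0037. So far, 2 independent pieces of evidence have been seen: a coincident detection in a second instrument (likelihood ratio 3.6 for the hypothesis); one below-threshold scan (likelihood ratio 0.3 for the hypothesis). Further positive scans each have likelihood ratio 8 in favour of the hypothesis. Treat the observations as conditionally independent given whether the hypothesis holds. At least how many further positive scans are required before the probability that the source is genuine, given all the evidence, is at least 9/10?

4

Prior odds = 0.0037/0.9963 = 37/9963.
Combined Bayes factor of the evidence already in hand = 3.6 × 0.3 = 1.08.
Odds after that evidence = (37/9963) × 1.08 = 37/9225.
Target odds = 0.9/0.1 = 9.
Need 8ⁿ ≥ 9 ÷ (37/9225) = 83025/37.
8³ = 512 falls short of 83025/37 but 8⁴ = 4096 reaches it, so n = 4.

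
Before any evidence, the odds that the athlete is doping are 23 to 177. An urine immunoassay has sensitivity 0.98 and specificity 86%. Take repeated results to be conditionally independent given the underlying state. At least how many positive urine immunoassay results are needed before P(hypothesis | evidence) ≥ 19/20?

3

Prior odds = 23/177.
False-positive rate = 1 − 0.86 = 0.14; likelihood ratio of a positive = 0.98/0.14 = 7.
Target odds: 0.95 ÷ 0.05 = 19.
Need (23/177) × 7ⁿ ≥ 19, i.e. 7ⁿ ≥ 3363/23.
7² = 49 falls short of 3363/23 but 7³ = 343 reaches it, so n = 3.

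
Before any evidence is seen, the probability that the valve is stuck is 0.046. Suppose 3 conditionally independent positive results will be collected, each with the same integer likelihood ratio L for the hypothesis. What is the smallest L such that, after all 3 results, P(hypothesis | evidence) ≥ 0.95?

Prior odds = 0.046/0.954 = 23/477.
Target odds = 0.95/0.05 = 19.
Need L³ ≥ 19 ÷ (23/477) = 9063/23.
7³ = 343 < 9063/23 ≤ 512 = 8³, so L = 8.

8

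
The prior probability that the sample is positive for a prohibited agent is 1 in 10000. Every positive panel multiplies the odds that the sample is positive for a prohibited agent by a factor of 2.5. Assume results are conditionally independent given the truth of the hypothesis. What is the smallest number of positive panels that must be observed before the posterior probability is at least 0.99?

Prior odds: 0.0001 ÷ 0.9999 = 1/9999.
Likelihood ratio per positive panel = 2.5.
Target posterior odds = 0.99/0.01 = 99.
Need (1/9999) × 2.5ⁿ ≥ 99, i.e. 2.5ⁿ ≥ 989901.
2.5¹⁵ ≈931323 falls short of 989901 but 2.5¹⁶ ≈2.32831e+06 reaches it, so n = 16.

16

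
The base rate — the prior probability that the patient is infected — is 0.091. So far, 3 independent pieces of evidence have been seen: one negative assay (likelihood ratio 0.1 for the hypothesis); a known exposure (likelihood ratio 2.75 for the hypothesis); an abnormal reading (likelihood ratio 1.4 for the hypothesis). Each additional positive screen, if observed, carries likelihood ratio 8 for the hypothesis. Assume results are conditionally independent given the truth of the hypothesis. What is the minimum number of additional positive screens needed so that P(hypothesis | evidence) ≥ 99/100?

Prior odds = 0.091/0.909 = 91/909.
Combined Bayes factor of the evidence already in hand = 0.1 × 2.75 × 1.4 = 0.385.
Odds after that evidence = (91/909) × 0.385 = 7007/181800.
Target odds = 0.99/0.01 = 99.
Need 8ⁿ ≥ 99 ÷ (7007/181800) = 1636200/637.
8³ = 512 falls short of 1636200/637 but 8⁴ = 4096 reaches it, so n = 4.

4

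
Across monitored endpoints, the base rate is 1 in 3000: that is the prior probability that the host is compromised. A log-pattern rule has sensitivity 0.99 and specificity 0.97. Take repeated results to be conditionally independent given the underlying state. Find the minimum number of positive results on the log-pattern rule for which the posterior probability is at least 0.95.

4

Prior odds: (1/3000) ÷ (2999/3000) = 1/2999.
False-positive rate = 1 − 0.97 = 0.03; likelihood ratio of a positive = 0.99/0.03 = 33.
Target posterior odds = 0.95/0.05 = 19.
Need (1/2999) × 33ⁿ ≥ 19, i.e. 33ⁿ ≥ 56981.
33³ = 35937 falls short of 56981 but 33⁴ = 1185921 reaches it, so n = 4.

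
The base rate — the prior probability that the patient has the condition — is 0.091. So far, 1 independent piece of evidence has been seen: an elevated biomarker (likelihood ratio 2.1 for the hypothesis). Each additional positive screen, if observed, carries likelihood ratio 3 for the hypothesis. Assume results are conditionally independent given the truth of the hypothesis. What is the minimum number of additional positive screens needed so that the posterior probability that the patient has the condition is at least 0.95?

5

Prior odds = 0.091/0.909 = 91/909.
Bayes factor of the evidence already in hand = 2.1.
Odds after that evidence = (91/909) × 2.1 = 637/3030.
Target odds = 0.95/0.05 = 19.
Need 3ⁿ ≥ 19 ÷ (637/3030) = 57570/637.
3⁴ = 81 falls short of 57570/637 but 3⁵ = 243 reaches it, so n = 5.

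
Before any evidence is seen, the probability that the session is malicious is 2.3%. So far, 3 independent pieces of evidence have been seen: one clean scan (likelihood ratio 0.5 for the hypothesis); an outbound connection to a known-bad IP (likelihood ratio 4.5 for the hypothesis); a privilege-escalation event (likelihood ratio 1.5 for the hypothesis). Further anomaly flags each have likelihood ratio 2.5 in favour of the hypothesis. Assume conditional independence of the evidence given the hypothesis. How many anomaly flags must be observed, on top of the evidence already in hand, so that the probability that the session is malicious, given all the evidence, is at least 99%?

8

Prior odds = 0.023/0.977 = 23/977.
Combined Bayes factor of the evidence already in hand = 0.5 × 4.5 × 1.5 = 3.375.
Odds after that evidence = (23/977) × 3.375 = 621/7816.
Target odds = 0.99/0.01 = 99.
Need 2.5ⁿ ≥ 99 ÷ (621/7816) = 85976/69.
2.5⁷ = 610.3515625 falls short of 85976/69 but 2.5⁸ = 390625/256 reaches it, so n = 8.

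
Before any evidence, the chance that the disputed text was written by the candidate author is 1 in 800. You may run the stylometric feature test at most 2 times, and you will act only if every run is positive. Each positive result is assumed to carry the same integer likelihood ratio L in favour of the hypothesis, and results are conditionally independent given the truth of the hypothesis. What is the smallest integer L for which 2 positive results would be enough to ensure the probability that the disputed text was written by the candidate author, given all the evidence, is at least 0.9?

Prior odds = 0.00125/0.99875 = 1/799.
Target odds = 0.9/0.1 = 9.
Need L² ≥ 9 ÷ (1/799) = 7191.
84² = 7056 < 7191 ≤ 7225 = 85², so L = 85.

85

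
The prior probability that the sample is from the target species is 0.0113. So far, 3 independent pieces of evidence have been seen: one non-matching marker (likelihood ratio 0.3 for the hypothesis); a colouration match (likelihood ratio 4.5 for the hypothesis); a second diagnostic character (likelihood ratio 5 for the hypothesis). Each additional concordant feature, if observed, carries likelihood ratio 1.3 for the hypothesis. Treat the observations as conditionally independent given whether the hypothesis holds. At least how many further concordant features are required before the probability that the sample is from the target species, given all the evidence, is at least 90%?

Prior odds = 0.0113/0.9887 = 113/9887.
Combined Bayes factor of the evidence already in hand = 0.3 × 4.5 × 5 = 6.75.
Odds after that evidence = (113/9887) × 6.75 = 3051/39548.
Target odds = 0.9/0.1 = 9.
Need 1.3ⁿ ≥ 9 ÷ (3051/39548) = 39548/339.
1.3¹⁸ ≈112.455 falls short of 39548/339 but 1.3¹⁹ ≈146.192 reaches it, so n = 19.

19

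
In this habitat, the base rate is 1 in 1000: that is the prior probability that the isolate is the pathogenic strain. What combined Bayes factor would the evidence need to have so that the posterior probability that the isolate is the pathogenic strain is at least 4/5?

Prior odds = 0.001/0.999 = 1/999.
Target odds = 0.8/0.2 = 4.
Required Bayes factor = 4 ÷ (1/999) = 3996.

3996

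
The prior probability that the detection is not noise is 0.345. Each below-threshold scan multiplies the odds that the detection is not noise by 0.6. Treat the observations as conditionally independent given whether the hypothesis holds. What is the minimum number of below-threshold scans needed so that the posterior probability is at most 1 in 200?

Prior odds: 0.345 ÷ 0.655 = 69/131.
Likelihood ratio per below-threshold scan = 0.6.
Target odds: 0.005 ÷ 0.995 = 1/199.
Need (69/131) × 0.6ⁿ ≤ 1/199, i.e. 0.6ⁿ ≤ 131/13731.
0.6⁹ = 19683/1953125 is still above 131/13731 but 0.6¹⁰ = 59049/9765625 is at or below it, so n = 10.

10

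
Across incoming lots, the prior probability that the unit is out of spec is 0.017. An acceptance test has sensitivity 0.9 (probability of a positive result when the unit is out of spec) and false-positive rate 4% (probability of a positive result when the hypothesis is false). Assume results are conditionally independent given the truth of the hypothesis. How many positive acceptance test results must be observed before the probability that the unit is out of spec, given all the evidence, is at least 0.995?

Prior odds = 0.017/0.983 = 17/983.
Likelihood ratio of a positive result = 0.9/0.04 = 22.5.
Target odds: 0.995 ÷ 0.005 = 199.
Need (17/983) × 22.5ⁿ ≥ 199, i.e. 22.5ⁿ ≥ 195617/17.
22.5³ = 11390.625 falls short of 195617/17 but 22.5⁴ = 256289.0625 reaches it, so n = 4.

4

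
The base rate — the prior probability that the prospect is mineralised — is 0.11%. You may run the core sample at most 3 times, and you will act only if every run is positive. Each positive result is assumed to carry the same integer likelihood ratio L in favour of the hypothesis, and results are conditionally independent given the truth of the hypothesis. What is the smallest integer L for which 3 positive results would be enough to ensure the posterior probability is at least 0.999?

Prior odds = 0.0011/0.9989 = 11/9989.
Target odds = 0.999/0.001 = 999.
Need L³ ≥ 999 ÷ (11/9989) = 9979011/11.
96³ = 884736 < 9979011/11 ≤ 912673 = 97³, so L = 97.

97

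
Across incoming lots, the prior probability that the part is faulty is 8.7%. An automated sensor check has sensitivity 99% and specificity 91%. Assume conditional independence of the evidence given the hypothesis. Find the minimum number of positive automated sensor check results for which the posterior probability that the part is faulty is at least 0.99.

3

Prior odds = 0.087/0.913 = 87/913.
False-positive rate = 1 − 0.91 = 0.09; likelihood ratio of a positive = 0.99/0.09 = 11.
Target posterior odds = 0.99/0.01 = 99.
Require 11ⁿ ≥ 99 ÷ (87/913) = 30129/29.
11² = 121 falls short of 30129/29 but 11³ = 1331 reaches it, so n = 3.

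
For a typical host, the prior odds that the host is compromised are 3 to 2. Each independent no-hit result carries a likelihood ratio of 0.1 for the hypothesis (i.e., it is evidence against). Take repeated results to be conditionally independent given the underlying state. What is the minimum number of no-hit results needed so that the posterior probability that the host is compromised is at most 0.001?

4

Prior odds = 1.5.
Likelihood ratio per no-hit result = 0.1.
Target odds: 0.001 ÷ 0.999 = 1/999.
Require 0.1ⁿ ≤ 1/999 ÷ 1.5 = 2/2997.
0.1³ = 0.001 is still above 2/2997 but 0.1⁴ = 0.0001 is at or below it, so n = 4.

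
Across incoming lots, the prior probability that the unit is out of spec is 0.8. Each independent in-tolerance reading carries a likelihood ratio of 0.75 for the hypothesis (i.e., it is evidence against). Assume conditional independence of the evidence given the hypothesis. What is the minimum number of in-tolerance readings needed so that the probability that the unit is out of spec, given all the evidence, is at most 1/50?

19

Prior odds: 0.8 ÷ 0.2 = 4.
Likelihood ratio per in-tolerance reading = 0.75.
Target odds: 0.02 ÷ 0.98 = 1/49.
Require 0.75ⁿ ≤ 1/49 ÷ 4 = 1/196.
0.75¹⁸ ≈0.00563771 is still above 1/196 but 0.75¹⁹ ≈0.00422828 is at or below it, so n = 19.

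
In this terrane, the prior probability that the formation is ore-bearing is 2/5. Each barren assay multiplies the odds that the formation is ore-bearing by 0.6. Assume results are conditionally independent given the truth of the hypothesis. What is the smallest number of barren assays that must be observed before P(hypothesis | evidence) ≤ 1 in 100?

9

Prior odds: 0.4 ÷ 0.6 = 2/3.
Likelihood ratio per barren assay = 0.6.
Target odds: 0.01 ÷ 0.99 = 1/99.
Require 0.6ⁿ ≤ 1/99 ÷ (2/3) = 1/66.
0.6⁸ = 6561/390625 is still above 1/66 but 0.6⁹ = 19683/1953125 is at or below it, so n = 9.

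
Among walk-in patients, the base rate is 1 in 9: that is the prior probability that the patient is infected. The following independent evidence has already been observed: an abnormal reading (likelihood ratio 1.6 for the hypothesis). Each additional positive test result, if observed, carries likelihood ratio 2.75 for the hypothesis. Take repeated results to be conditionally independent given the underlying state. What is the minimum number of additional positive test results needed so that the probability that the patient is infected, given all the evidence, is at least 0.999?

Prior odds = (1/9)/(8/9) = 0.125.
Bayes factor of the evidence already in hand = 1.6.
Odds after that evidence = 0.125 × 1.6 = 0.2.
Target odds = 0.999/0.001 = 999.
Need 2.75ⁿ ≥ 999 ÷ 0.2 = 4995.
2.75⁸ = 214358881/65536 falls short of 4995 but 2.75⁹ ≈8994.86 reaches it, so n = 9.

9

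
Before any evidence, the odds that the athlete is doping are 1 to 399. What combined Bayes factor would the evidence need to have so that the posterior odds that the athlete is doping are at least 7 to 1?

2793

Prior odds = 1/399.
Target odds = 7.
Required Bayes factor = 7 ÷ (1/399) = 2793.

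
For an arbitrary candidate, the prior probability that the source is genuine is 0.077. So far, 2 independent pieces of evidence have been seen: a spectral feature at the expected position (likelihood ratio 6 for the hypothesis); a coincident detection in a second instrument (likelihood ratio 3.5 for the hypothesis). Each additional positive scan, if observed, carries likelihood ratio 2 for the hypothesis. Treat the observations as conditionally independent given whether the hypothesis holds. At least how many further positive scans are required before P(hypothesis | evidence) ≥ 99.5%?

Prior odds = 0.077/0.923 = 77/923.
Combined Bayes factor of the evidence already in hand = 6 × 3.5 = 21.
Odds after that evidence = (77/923) × 21 = 1617/923.
Target odds = 0.995/0.005 = 199.
Need 2ⁿ ≥ 199 ÷ (1617/923) = 183677/1617.
2⁶ = 64 falls short of 183677/1617 but 2⁷ = 128 reaches it, so n = 7.

7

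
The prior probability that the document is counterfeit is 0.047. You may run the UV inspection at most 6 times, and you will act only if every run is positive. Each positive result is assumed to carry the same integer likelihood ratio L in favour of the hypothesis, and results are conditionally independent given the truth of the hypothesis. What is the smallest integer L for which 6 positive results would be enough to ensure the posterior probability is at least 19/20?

3

Prior odds = 0.047/0.953 = 47/953.
Target odds = 0.95/0.05 = 19.
Need L⁶ ≥ 19 ÷ (47/953) = 18107/47.
2⁶ = 64 < 18107/47 ≤ 729 = 3⁶, so L = 3.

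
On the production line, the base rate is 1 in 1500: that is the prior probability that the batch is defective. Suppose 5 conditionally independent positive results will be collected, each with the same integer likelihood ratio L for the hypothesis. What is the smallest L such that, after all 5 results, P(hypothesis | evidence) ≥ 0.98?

Prior odds = (1/1500)/(1499/1500) = 1/1499.
Target odds = 0.98/0.02 = 49.
Need L⁵ ≥ 49 ÷ (1/1499) = 73451.
9⁵ = 59049 < 73451 ≤ 100000 = 10⁵, so L = 10.

10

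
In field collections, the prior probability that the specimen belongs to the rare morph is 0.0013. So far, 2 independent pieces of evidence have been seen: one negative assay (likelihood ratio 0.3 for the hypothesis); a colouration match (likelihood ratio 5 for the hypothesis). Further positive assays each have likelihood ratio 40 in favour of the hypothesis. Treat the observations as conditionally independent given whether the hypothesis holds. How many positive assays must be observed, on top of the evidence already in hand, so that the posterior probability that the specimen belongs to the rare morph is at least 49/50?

3

Prior odds = 0.0013/0.9987 = 13/9987.
Combined Bayes factor of the evidence already in hand = 0.3 × 5 = 1.5.
Odds after that evidence = (13/9987) × 1.5 = 13/6658.
Target odds = 0.98/0.02 = 49.
Need 40ⁿ ≥ 49 ÷ (13/6658) = 326242/13.
40² = 1600 falls short of 326242/13 but 40³ = 64000 reaches it, so n = 3.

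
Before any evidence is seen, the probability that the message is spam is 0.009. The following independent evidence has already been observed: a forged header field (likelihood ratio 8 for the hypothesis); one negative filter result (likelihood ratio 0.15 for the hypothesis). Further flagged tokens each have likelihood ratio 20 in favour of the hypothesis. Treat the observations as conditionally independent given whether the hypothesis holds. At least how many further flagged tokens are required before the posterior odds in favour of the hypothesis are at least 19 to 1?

Prior odds = 0.009/0.991 = 9/991.
Combined Bayes factor of the evidence already in hand = 8 × 0.15 = 1.2.
Odds after that evidence = (9/991) × 1.2 = 54/4955.
Target odds = 19.
Need 20ⁿ ≥ 19 ÷ (54/4955) = 94145/54.
20² = 400 falls short of 94145/54 but 20³ = 8000 reaches it, so n = 3.

3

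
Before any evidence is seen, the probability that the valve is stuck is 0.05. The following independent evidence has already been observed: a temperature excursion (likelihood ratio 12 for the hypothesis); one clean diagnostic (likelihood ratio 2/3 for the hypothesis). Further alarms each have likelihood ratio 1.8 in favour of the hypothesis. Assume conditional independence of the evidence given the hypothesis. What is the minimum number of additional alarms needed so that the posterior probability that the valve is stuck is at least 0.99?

10

Prior odds = 0.05/0.95 = 1/19.
Combined Bayes factor of the evidence already in hand = 12 × (2/3) = 8.
Odds after that evidence = (1/19) × 8 = 8/19.
Target odds = 0.99/0.01 = 99.
Need 1.8ⁿ ≥ 99 ÷ (8/19) = 235.125.
1.8⁹ = 387420489/1953125 falls short of 235.125 but 1.8¹⁰ ≈357.047 reaches it, so n = 10.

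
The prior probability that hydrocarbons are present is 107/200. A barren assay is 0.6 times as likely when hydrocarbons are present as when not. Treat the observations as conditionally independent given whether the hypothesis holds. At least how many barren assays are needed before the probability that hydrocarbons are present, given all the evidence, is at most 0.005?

Prior odds: 0.535 ÷ 0.465 = 107/93.
Likelihood ratio per barren assay = 0.6.
Target odds: 0.005 ÷ 0.995 = 1/199.
Require 0.6ⁿ ≤ 1/199 ÷ (107/93) = 93/21293.
0.6¹⁰ = 59049/9765625 is still above 93/21293 but 0.6¹¹ = 177147/48828125 is at or below it, so n = 11.

11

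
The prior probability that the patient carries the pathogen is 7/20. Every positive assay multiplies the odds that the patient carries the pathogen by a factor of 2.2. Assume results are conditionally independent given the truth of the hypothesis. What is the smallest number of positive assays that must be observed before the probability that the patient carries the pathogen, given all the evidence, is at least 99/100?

Prior odds = 0.35/0.65 = 7/13.
Likelihood ratio per positive assay = 2.2.
Target posterior odds = 0.99/0.01 = 99.
Need (7/13) × 2.2ⁿ ≥ 99, i.e. 2.2ⁿ ≥ 1287/7.
2.2⁶ = 1771561/15625 falls short of 1287/7 but 2.2⁷ = 19487171/78125 reaches it, so n = 7.

7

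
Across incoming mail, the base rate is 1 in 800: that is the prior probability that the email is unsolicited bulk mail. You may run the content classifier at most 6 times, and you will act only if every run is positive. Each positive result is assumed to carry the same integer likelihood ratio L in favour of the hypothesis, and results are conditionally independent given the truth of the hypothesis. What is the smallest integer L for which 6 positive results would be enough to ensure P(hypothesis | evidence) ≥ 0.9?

5

Prior odds = 0.00125/0.99875 = 1/799.
Target odds = 0.9/0.1 = 9.
Need L⁶ ≥ 9 ÷ (1/799) = 7191.
4⁶ = 4096 < 7191 ≤ 15625 = 5⁶, so L = 5.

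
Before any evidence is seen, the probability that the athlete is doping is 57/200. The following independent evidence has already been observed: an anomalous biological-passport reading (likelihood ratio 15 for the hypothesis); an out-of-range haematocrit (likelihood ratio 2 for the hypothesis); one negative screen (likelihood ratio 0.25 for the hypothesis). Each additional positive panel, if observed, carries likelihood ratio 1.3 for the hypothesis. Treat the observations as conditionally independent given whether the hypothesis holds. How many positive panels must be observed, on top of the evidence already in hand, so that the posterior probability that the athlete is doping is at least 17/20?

Prior odds = 0.285/0.715 = 57/143.
Combined Bayes factor of the evidence already in hand = 15 × 2 × 0.25 = 7.5.
Odds after that evidence = (57/143) × 7.5 = 855/286.
Target odds = 0.85/0.15 = 17/3.
Need 1.3ⁿ ≥ 17/3 ÷ (855/286) = 4862/2565.
1.3² = 1.69 falls short of 4862/2565 but 1.3³ = 2.197 reaches it, so n = 3.

3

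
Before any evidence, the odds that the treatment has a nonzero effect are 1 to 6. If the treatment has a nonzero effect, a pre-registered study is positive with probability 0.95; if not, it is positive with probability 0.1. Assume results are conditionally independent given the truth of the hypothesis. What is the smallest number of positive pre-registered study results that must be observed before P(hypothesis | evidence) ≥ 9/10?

2

Prior odds = 1/6.
Likelihood ratio of a positive = 0.95/0.1 = 9.5.
Target odds: 0.9 ÷ 0.1 = 9.
Need (1/6) × 9.5ⁿ ≥ 9, i.e. 9.5ⁿ ≥ 54.
9.5¹ = 9.5 falls short of 54 but 9.5² = 90.25 reaches it, so n = 2.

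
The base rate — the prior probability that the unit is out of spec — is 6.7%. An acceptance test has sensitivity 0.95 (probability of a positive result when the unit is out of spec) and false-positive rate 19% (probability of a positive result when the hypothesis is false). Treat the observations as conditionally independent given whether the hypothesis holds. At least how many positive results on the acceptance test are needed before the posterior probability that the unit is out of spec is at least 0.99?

5

Prior odds = 0.067/0.933 = 67/933.
Likelihood ratio of a positive result = 0.95/0.19 = 5.
Target odds: 0.99 ÷ 0.01 = 99.
Need (67/933) × 5ⁿ ≥ 99, i.e. 5ⁿ ≥ 92367/67.
5⁴ = 625 falls short of 92367/67 but 5⁵ = 3125 reaches it, so n = 5.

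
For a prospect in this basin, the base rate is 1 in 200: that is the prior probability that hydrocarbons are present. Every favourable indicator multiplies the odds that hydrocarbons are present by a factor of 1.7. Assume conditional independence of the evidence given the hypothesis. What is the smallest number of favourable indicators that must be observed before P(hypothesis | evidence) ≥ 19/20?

16

Prior odds = 0.005/0.995 = 1/199.
Likelihood ratio per favourable indicator = 1.7.
Target posterior odds = 0.95/0.05 = 19.
Require 1.7ⁿ ≥ 19 ÷ (1/199) = 3781.
1.7¹⁵ ≈2862.42 falls short of 3781 but 1.7¹⁶ ≈4866.12 reaches it, so n = 16.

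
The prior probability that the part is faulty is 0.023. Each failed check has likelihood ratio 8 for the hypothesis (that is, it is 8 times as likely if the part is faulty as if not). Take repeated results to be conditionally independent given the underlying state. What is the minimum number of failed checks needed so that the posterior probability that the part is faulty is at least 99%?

5

Prior odds = 0.023/0.977 = 23/977.
Likelihood ratio per failed check = 8.
Target posterior odds = 0.99/0.01 = 99.
Require 8ⁿ ≥ 99 ÷ (23/977) = 96723/23.
8⁴ = 4096 falls short of 96723/23 but 8⁵ = 32768 reaches it, so n = 5.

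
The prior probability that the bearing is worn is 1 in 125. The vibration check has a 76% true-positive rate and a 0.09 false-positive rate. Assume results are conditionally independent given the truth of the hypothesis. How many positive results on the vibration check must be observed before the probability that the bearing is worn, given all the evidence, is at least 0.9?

4

Prior odds = 0.008/0.992 = 1/124.
Likelihood ratio of a positive result = 0.76/0.09 = 76/9.
Target odds: 0.9 ÷ 0.1 = 9.
Need (1/124) × (76/9)ⁿ ≥ 9, i.e. (76/9)ⁿ ≥ 1116.
(76/9)³ = 438976/729 falls short of 1116 but (76/9)⁴ = 33362176/6561 reaches it, so n = 4.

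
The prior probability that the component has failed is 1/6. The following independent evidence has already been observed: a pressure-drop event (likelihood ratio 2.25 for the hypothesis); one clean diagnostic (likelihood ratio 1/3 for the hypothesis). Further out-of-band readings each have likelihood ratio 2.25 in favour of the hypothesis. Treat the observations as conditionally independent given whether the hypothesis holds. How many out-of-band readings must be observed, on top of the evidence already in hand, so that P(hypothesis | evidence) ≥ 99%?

Prior odds = (1/6)/(5/6) = 0.2.
Combined Bayes factor of the evidence already in hand = 2.25 × (1/3) = 0.75.
Odds after that evidence = 0.2 × 0.75 = 0.15.
Target odds = 0.99/0.01 = 99.
Need 2.25ⁿ ≥ 99 ÷ 0.15 = 660.
2.25⁸ = 43046721/65536 falls short of 660 but 2.25⁹ = 387420489/262144 reaches it, so n = 9.

9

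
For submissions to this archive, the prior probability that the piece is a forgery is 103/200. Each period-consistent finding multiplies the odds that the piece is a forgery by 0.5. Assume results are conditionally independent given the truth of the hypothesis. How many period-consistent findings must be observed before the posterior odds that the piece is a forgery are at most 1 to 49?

Prior odds: 0.515 ÷ 0.485 = 103/97.
Likelihood ratio per period-consistent finding = 0.5.
Target odds = 1/49.
Require 0.5ⁿ ≤ 1/49 ÷ (103/97) = 97/5047.
0.5⁵ = 0.03125 is still above 97/5047 but 0.5⁶ = 0.015625 is at or below it, so n = 6.

6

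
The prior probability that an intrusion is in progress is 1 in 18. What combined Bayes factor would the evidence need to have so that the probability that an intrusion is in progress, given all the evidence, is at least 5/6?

Prior odds = (1/18)/(17/18) = 1/17.
Target odds = (5/6)/(1/6) = 5.
Required Bayes factor = 5 ÷ (1/17) = 85.

85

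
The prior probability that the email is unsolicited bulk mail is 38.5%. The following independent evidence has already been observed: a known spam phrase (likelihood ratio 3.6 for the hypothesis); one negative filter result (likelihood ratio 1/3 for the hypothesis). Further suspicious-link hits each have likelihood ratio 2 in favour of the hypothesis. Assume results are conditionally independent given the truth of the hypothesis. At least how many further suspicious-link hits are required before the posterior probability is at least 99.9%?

Prior odds = 0.385/0.615 = 77/123.
Combined Bayes factor of the evidence already in hand = 3.6 × (1/3) = 1.2.
Odds after that evidence = (77/123) × 1.2 = 154/205.
Target odds = 0.999/0.001 = 999.
Need 2ⁿ ≥ 999 ÷ (154/205) = 204795/154.
2¹⁰ = 1024 falls short of 204795/154 but 2¹¹ = 2048 reaches it, so n = 11.

11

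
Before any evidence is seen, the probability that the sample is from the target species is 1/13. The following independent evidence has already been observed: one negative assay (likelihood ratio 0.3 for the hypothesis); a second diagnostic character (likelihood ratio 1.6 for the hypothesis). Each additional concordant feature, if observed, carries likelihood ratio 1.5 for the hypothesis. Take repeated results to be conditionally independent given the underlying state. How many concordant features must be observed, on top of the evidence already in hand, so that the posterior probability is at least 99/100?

20

Prior odds = (1/13)/(12/13) = 1/12.
Combined Bayes factor of the evidence already in hand = 0.3 × 1.6 = 0.48.
Odds after that evidence = (1/12) × 0.48 = 0.04.
Target odds = 0.99/0.01 = 99.
Need 1.5ⁿ ≥ 99 ÷ 0.04 = 2475.
1.5¹⁹ ≈2216.84 falls short of 2475 but 1.5²⁰ ≈3325.26 reaches it, so n = 20.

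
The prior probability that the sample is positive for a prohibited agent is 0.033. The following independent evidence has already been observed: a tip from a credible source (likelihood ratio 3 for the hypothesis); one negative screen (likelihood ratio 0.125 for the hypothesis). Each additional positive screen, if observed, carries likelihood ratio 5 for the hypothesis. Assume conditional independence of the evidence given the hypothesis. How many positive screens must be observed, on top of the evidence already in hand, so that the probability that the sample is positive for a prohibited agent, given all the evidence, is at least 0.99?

6

Prior odds = 0.033/0.967 = 33/967.
Combined Bayes factor of the evidence already in hand = 3 × 0.125 = 0.375.
Odds after that evidence = (33/967) × 0.375 = 99/7736.
Target odds = 0.99/0.01 = 99.
Need 5ⁿ ≥ 99 ÷ (99/7736) = 7736.
5⁵ = 3125 falls short of 7736 but 5⁶ = 15625 reaches it, so n = 6.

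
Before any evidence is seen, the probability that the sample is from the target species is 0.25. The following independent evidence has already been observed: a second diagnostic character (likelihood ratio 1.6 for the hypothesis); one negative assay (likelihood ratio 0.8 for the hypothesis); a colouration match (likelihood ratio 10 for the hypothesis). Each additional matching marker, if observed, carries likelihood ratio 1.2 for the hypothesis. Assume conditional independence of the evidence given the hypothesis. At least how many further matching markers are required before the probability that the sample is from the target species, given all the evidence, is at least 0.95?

Prior odds = 0.25/0.75 = 1/3.
Combined Bayes factor of the evidence already in hand = 1.6 × 0.8 × 10 = 12.8.
Odds after that evidence = (1/3) × 12.8 = 64/15.
Target odds = 0.95/0.05 = 19.
Need 1.2ⁿ ≥ 19 ÷ (64/15) = 4.453125.
1.2⁸ = 1679616/390625 falls short of 4.453125 but 1.2⁹ = 10077696/1953125 reaches it, so n = 9.

9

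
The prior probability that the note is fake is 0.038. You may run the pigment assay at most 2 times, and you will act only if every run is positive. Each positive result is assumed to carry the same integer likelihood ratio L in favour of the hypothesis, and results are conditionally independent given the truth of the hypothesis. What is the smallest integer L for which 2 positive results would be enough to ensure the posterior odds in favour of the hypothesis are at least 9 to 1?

16

Prior odds = 0.038/0.962 = 19/481.
Target odds = 9.
Need L² ≥ 9 ÷ (19/481) = 4329/19.
15² = 225 < 4329/19 ≤ 256 = 16², so L = 16.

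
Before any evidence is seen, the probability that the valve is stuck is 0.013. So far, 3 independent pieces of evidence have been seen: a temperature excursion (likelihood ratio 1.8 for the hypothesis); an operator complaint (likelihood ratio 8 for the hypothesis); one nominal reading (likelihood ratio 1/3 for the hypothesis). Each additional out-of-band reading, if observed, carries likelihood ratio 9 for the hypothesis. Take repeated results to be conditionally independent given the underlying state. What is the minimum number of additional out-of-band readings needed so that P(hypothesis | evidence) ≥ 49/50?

4

Prior odds = 0.013/0.987 = 13/987.
Combined Bayes factor of the evidence already in hand = 1.8 × 8 × (1/3) = 4.8.
Odds after that evidence = (13/987) × 4.8 = 104/1645.
Target odds = 0.98/0.02 = 49.
Need 9ⁿ ≥ 49 ÷ (104/1645) = 80605/104.
9³ = 729 falls short of 80605/104 but 9⁴ = 6561 reaches it, so n = 4.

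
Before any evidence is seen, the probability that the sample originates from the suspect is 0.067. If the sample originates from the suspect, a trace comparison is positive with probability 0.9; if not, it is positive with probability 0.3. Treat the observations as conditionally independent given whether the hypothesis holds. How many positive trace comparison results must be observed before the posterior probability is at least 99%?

7

Prior odds = 0.067/0.933 = 67/933.
Likelihood ratio of a positive = 0.9/0.3 = 3.
Target odds: 0.99 ÷ 0.01 = 99.
Need (67/933) × 3ⁿ ≥ 99, i.e. 3ⁿ ≥ 92367/67.
3⁶ = 729 falls short of 92367/67 but 3⁷ = 2187 reaches it, so n = 7.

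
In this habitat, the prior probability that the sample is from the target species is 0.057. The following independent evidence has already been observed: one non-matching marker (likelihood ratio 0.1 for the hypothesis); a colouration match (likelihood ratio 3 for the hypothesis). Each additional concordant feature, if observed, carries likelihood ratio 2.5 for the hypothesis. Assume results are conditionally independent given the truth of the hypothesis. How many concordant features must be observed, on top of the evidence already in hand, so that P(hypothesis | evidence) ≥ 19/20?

8

Prior odds = 0.057/0.943 = 57/943.
Combined Bayes factor of the evidence already in hand = 0.1 × 3 = 0.3.
Odds after that evidence = (57/943) × 0.3 = 171/9430.
Target odds = 0.95/0.05 = 19.
Need 2.5ⁿ ≥ 19 ÷ (171/9430) = 9430/9.
2.5⁷ = 610.3515625 falls short of 9430/9 but 2.5⁸ = 390625/256 reaches it, so n = 8.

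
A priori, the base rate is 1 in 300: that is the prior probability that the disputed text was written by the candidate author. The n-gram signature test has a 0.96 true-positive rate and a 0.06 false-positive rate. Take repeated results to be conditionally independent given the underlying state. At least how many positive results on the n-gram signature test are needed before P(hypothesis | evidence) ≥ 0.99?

4

Prior odds: (1/300) ÷ (299/300) = 1/299.
Likelihood ratio of a positive result = 0.96/0.06 = 16.
Target posterior odds = 0.99/0.01 = 99.
Need (1/299) × 16ⁿ ≥ 99, i.e. 16ⁿ ≥ 29601.
16³ = 4096 falls short of 29601 but 16⁴ = 65536 reaches it, so n = 4.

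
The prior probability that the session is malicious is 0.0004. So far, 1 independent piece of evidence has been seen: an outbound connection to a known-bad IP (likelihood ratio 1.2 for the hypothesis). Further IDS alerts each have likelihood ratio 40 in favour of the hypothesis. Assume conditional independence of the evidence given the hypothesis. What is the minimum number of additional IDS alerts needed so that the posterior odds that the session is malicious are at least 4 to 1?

3

Prior odds = 0.0004/0.9996 = 1/2499.
Bayes factor of the evidence already in hand = 1.2.
Odds after that evidence = (1/2499) × 1.2 = 2/4165.
Target odds = 4.
Need 40ⁿ ≥ 4 ÷ (2/4165) = 8330.
40² = 1600 falls short of 8330 but 40³ = 64000 reaches it, so n = 3.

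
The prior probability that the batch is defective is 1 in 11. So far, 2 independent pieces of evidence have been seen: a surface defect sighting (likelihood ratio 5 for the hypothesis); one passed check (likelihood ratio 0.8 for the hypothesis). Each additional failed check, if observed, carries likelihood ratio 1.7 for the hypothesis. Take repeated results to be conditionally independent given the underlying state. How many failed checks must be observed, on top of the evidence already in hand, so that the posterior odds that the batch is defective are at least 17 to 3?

5

Prior odds = (1/11)/(10/11) = 0.1.
Combined Bayes factor of the evidence already in hand = 5 × 0.8 = 4.
Odds after that evidence = 0.1 × 4 = 0.4.
Target odds = 17/3.
Need 1.7ⁿ ≥ 17/3 ÷ 0.4 = 85/6.
1.7⁴ = 8.3521 falls short of 85/6 but 1.7⁵ = 1419857/100000 reaches it, so n = 5.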